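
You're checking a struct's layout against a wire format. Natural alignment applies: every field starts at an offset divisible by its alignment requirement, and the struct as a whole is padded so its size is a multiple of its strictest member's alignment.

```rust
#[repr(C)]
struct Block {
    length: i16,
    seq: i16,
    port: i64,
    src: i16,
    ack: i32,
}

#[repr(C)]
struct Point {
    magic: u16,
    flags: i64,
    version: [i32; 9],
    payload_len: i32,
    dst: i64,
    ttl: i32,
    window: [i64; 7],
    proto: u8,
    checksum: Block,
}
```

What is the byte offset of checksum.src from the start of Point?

152

Block: @0: length [2B, align 2] → 2; @2: seq [2B, align 2] → 4; +4 pad (align 8); @8: port [8B, align 8] → 16; @16: src [2B, align 2] → 18; +2 pad (align 4); @20: ack [4B, align 4] → 24; size 24, align 8
@0: magic [2B, align 2] → 2
+6 pad (align 8)
@8: flags [8B, align 8] → 16
@16: version [36B, align 4] → 52
@52: payload_len [4B, align 4] → 56
@56: dst [8B, align 8] → 64
@64: ttl [4B, align 4] → 68
+4 pad (align 8)
@72: window [56B, align 8] → 128
@128: proto [1B, align 1] → 129
+7 pad (align 8)
@136: checksum [24B, align 8] → 160
within Block: src at 16
136 + 16 = 152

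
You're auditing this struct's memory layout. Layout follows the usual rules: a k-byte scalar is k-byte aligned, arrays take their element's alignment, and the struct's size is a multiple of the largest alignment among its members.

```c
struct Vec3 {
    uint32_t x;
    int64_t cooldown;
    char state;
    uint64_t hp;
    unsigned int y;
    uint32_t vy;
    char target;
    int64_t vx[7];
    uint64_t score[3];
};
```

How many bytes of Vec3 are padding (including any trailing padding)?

0..4  x  (4B, 4-aligned)
4..8  -- padding (4B)
8..16  cooldown  (8B, 8-aligned)
16..17  state  (1B, 1-aligned)
17..24  -- padding (7B)
24..32  hp  (8B, 8-aligned)
32..36  y  (4B, 4-aligned)
36..40  vy  (4B, 4-aligned)
40..41  target  (1B, 1-aligned)
41..48  -- padding (7B)
48..104  vx  (56B, 8-aligned)
104..128  score  (24B, 8-aligned)
sizeof = 128, alignof = 8
data bytes 110, size 128 → padding 18

18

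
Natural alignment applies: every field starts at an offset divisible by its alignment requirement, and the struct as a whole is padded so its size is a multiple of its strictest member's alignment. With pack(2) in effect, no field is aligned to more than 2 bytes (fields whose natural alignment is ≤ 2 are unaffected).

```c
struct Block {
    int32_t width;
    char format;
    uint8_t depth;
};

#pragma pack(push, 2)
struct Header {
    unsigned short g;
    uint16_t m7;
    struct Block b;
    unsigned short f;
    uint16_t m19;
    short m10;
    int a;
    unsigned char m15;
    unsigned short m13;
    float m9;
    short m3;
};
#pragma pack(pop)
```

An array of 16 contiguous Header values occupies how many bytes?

Block: width at 0 (size 4, align 4) → ends 4; format at 4 (size 1, align 1) → ends 5; depth at 5 (size 1, align 1) → ends 6; tail pad 2 to reach multiple of 4; total 8 bytes, alignment 4
g at 0 (size 2, align 2) → ends 2
m7 at 2 (size 2, align 2) → ends 4
b at 4 (size 8, align 2) → ends 12
f at 12 (size 2, align 2) → ends 14
m19 at 14 (size 2, align 2) → ends 16
m10 at 16 (size 2, align 2) → ends 18
a at 18 (size 4, align 2) → ends 22
m15 at 22 (size 1, align 1) → ends 23
pad 1 to align 2 for m13
m13 at 24 (size 2, align 2) → ends 26
m9 at 26 (size 4, align 2) → ends 30
m3 at 30 (size 2, align 2) → ends 32
total 32 bytes, alignment 2
array of 16: 16 × 32 = 512

512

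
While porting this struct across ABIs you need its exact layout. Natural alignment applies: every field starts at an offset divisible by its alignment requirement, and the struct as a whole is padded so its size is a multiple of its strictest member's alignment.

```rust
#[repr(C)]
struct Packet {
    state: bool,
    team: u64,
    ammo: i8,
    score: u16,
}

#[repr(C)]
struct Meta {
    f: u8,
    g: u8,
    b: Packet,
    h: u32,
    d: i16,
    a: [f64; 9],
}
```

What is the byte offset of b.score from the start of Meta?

Packet: state at 0 (size 1, align 1) → ends 1; pad 7 to align 8 for team; team at 8 (size 8, align 8) → ends 16; ammo at 16 (size 1, align 1) → ends 17; pad 1 to align 2 for score; score at 18 (size 2, align 2) → ends 20; tail pad 4 to reach multiple of 8; total 24 bytes, alignment 8
f at 0 (size 1, align 1) → ends 1
g at 1 (size 1, align 1) → ends 2
pad 6 to align 8 for b
b at 8 (size 24, align 8) → ends 32
within Packet: score at 18
8 + 18 = 26

26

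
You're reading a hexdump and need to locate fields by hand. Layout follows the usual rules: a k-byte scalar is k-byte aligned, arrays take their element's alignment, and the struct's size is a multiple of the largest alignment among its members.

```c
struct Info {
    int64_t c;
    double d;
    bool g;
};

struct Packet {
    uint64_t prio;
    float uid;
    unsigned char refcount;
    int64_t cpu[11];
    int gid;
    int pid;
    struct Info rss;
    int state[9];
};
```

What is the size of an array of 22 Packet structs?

3872

Info: @0: c [8B, align 8] → 8; @8: d [8B, align 8] → 16; @16: g [1B, align 1] → 17; +7 tail pad (align 8); size 24, align 8
@0: prio [8B, align 8] → 8
@8: uid [4B, align 4] → 12
@12: refcount [1B, align 1] → 13
+3 pad (align 8)
@16: cpu [88B, align 8] → 104
@104: gid [4B, align 4] → 108
@108: pid [4B, align 4] → 112
@112: rss [24B, align 8] → 136
@136: state [36B, align 4] → 172
+4 tail pad (align 8)
size 176, align 8
array of 22: 22 × 176 = 3872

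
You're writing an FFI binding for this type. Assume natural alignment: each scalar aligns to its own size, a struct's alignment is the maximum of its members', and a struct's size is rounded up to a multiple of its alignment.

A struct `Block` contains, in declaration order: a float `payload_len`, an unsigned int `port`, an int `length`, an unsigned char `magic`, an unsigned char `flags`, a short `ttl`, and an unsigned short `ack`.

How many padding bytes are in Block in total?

@0: payload_len [4B, align 4] → 4
@4: port [4B, align 4] → 8
@8: length [4B, align 4] → 12
@12: magic [1B, align 1] → 13
@13: flags [1B, align 1] → 14
@14: ttl [2B, align 2] → 16
@16: ack [2B, align 2] → 18
+2 tail pad (align 4)
size 20, align 4
data bytes 18, size 20 → padding 2

2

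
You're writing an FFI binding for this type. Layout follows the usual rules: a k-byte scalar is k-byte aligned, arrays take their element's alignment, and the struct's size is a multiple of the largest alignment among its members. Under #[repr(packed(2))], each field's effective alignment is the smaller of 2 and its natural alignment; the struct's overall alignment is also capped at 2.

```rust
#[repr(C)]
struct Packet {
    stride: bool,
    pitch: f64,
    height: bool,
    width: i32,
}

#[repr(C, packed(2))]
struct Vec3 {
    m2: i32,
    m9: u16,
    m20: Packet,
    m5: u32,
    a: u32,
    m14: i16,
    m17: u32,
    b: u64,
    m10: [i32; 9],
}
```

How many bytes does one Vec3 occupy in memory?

88 bytes

Packet: 0..1  stride  (1B, 1-aligned); 1..8  -- padding (7B); 8..16  pitch  (8B, 8-aligned); 16..17  height  (1B, 1-aligned); 17..20  -- padding (3B); 20..24  width  (4B, 4-aligned); sizeof = 24, alignof = 8
0..4  m2  (4B, 2-aligned)
4..6  m9  (2B, 2-aligned)
6..30  m20  (24B, 2-aligned)
30..34  m5  (4B, 2-aligned)
34..38  a  (4B, 2-aligned)
38..40  m14  (2B, 2-aligned)
40..44  m17  (4B, 2-aligned)
44..52  b  (8B, 2-aligned)
52..88  m10  (36B, 2-aligned)
sizeof = 88, alignof = 2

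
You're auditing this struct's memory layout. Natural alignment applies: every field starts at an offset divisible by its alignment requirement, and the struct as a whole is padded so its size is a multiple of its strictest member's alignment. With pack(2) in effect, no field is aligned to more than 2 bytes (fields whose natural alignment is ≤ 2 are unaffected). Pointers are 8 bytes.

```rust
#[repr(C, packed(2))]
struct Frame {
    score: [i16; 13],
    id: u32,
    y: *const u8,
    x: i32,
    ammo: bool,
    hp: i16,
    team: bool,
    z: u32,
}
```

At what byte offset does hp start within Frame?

44

@0: score [26B, align 2] → 26
@26: id [4B, align 2] → 30
@30: y [8B, align 2] → 38
@38: x [4B, align 2] → 42
@42: ammo [1B, align 1] → 43
+1 pad (align 2)
@44: hp [2B, align 2] → 46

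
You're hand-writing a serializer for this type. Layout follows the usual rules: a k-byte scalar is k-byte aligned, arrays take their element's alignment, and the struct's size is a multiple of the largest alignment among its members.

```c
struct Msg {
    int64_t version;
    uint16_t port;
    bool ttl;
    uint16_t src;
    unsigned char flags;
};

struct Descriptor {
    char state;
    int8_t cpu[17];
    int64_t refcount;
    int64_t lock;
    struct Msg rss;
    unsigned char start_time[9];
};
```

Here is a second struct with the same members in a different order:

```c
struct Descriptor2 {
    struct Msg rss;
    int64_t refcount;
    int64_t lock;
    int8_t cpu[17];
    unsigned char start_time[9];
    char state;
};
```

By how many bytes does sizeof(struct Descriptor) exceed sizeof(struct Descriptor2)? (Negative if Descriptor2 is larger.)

Msg: 0..8  version  (8B, 8-aligned); 8..10  port  (2B, 2-aligned); 10..11  ttl  (1B, 1-aligned); 11..12  -- padding (1B); 12..14  src  (2B, 2-aligned); 14..15  flags  (1B, 1-aligned); 15..16  -- tail padding (1B); sizeof = 16, alignof = 8
0..1  state  (1B, 1-aligned)
1..18  cpu  (17B, 1-aligned)
18..24  -- padding (6B)
24..32  refcount  (8B, 8-aligned)
32..40  lock  (8B, 8-aligned)
40..56  rss  (16B, 8-aligned)
56..65  start_time  (9B, 1-aligned)
65..72  -- tail padding (7B)
sizeof = 72, alignof = 8
— Descriptor2 —
0..16  rss  (16B, 8-aligned)
16..24  refcount  (8B, 8-aligned)
24..32  lock  (8B, 8-aligned)
32..49  cpu  (17B, 1-aligned)
49..58  start_time  (9B, 1-aligned)
58..59  state  (1B, 1-aligned)
59..64  -- tail padding (5B)
sizeof = 64, alignof = 8
72 − 64 = 8

8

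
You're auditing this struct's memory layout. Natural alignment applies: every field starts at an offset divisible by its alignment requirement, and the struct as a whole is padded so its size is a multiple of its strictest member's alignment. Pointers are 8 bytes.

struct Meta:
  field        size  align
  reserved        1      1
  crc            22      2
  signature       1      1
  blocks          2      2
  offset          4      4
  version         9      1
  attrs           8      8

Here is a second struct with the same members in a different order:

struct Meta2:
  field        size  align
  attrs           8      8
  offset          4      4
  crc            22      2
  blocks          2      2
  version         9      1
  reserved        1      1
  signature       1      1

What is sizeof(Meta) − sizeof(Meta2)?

8

@0: reserved [1B, align 1] → 1
+1 pad (align 2)
@2: crc [22B, align 2] → 24
@24: signature [1B, align 1] → 25
+1 pad (align 2)
@26: blocks [2B, align 2] → 28
@28: offset [4B, align 4] → 32
@32: version [9B, align 1] → 41
+7 pad (align 8)
@48: attrs [8B, align 8] → 56
size 56, align 8
— Meta2 —
@0: attrs [8B, align 8] → 8
@8: offset [4B, align 4] → 12
@12: crc [22B, align 2] → 34
@34: blocks [2B, align 2] → 36
@36: version [9B, align 1] → 45
@45: reserved [1B, align 1] → 46
@46: signature [1B, align 1] → 47
+1 tail pad (align 8)
size 48, align 8
56 − 48 = 8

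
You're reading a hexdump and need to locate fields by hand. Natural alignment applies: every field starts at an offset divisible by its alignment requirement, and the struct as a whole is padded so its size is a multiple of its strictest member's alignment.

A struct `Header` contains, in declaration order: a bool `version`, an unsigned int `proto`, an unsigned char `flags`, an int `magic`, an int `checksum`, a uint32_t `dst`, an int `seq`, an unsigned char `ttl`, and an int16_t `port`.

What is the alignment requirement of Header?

member alignments: version=1, proto=4, flags=1, magic=4, checksum=4, dst=4, seq=4, ttl=1, port=2
max = 4

4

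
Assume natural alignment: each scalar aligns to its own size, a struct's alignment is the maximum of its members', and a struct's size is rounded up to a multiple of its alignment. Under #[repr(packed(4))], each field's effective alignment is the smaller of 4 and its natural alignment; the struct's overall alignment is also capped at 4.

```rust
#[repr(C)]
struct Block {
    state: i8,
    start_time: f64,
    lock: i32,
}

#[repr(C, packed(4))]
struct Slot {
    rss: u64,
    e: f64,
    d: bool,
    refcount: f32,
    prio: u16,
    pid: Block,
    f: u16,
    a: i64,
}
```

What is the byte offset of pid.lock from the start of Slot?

Block: @0: state [1B, align 1] → 1; +7 pad (align 8); @8: start_time [8B, align 8] → 16; @16: lock [4B, align 4] → 20; +4 tail pad (align 8); size 24, align 8
@0: rss [8B, align 4] → 8
@8: e [8B, align 4] → 16
@16: d [1B, align 1] → 17
+3 pad (align 4)
@20: refcount [4B, align 4] → 24
@24: prio [2B, align 2] → 26
+2 pad (align 4)
@28: pid [24B, align 4] → 52
within Block: lock at 16
28 + 16 = 44

44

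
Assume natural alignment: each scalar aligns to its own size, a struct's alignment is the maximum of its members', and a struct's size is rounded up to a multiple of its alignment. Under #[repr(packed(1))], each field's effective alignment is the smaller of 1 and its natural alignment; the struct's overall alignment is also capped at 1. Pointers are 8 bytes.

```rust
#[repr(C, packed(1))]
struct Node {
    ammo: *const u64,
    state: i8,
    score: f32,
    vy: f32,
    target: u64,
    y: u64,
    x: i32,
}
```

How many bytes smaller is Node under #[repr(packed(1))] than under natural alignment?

11

natural layout:
  @0: ammo [8B, align 8] → 8
  @8: state [1B, align 1] → 9
  +3 pad (align 4)
  @12: score [4B, align 4] → 16
  @16: vy [4B, align 4] → 20
  +4 pad (align 8)
  @24: target [8B, align 8] → 32
  @32: y [8B, align 8] → 40
  @40: x [4B, align 4] → 44
  +4 tail pad (align 8)
  size 48, align 8
packed(1) layout:
  @0: ammo [8B, align 1] → 8
  @8: state [1B, align 1] → 9
  @9: score [4B, align 1] → 13
  @13: vy [4B, align 1] → 17
  @17: target [8B, align 1] → 25
  @25: y [8B, align 1] → 33
  @33: x [4B, align 1] → 37
  size 37, align 1
48 − 37 = 11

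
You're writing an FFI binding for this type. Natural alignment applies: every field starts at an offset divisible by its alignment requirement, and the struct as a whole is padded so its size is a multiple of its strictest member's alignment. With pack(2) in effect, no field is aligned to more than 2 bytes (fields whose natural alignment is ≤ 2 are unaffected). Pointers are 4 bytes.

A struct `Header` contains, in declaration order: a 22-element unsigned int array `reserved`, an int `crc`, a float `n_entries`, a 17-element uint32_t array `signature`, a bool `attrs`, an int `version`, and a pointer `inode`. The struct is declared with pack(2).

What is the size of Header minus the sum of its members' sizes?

1

@0: reserved [88B, align 2] → 88
@88: crc [4B, align 2] → 92
@92: n_entries [4B, align 2] → 96
@96: signature [68B, align 2] → 164
@164: attrs [1B, align 1] → 165
+1 pad (align 2)
@166: version [4B, align 2] → 170
@170: inode [4B, align 2] → 174
size 174, align 2
data bytes 173, size 174 → padding 1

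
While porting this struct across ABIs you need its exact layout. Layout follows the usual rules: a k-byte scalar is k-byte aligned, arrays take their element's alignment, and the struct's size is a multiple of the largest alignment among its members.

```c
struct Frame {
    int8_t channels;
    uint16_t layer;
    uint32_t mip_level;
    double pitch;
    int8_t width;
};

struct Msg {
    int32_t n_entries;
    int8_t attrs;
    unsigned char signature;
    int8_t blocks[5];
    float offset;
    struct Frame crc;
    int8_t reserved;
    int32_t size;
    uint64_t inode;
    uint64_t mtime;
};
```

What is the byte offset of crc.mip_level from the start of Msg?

20

Frame: @0: channels [1B, align 1] → 1; +1 pad (align 2); @2: layer [2B, align 2] → 4; @4: mip_level [4B, align 4] → 8; @8: pitch [8B, align 8] → 16; @16: width [1B, align 1] → 17; +7 tail pad (align 8); size 24, align 8
@0: n_entries [4B, align 4] → 4
@4: attrs [1B, align 1] → 5
@5: signature [1B, align 1] → 6
@6: blocks [5B, align 1] → 11
+1 pad (align 4)
@12: offset [4B, align 4] → 16
@16: crc [24B, align 8] → 40
within Frame: mip_level at 4
16 + 4 = 20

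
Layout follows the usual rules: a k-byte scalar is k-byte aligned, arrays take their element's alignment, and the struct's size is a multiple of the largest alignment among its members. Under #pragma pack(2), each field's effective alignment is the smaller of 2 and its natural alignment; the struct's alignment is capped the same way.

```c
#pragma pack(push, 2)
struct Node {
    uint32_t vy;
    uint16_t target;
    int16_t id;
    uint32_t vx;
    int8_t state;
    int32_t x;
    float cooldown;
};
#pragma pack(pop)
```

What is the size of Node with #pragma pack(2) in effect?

22

@0: vy [4B, align 2] → 4
@4: target [2B, align 2] → 6
@6: id [2B, align 2] → 8
@8: vx [4B, align 2] → 12
@12: state [1B, align 1] → 13
+1 pad (align 2)
@14: x [4B, align 2] → 18
@18: cooldown [4B, align 2] → 22
size 22, align 2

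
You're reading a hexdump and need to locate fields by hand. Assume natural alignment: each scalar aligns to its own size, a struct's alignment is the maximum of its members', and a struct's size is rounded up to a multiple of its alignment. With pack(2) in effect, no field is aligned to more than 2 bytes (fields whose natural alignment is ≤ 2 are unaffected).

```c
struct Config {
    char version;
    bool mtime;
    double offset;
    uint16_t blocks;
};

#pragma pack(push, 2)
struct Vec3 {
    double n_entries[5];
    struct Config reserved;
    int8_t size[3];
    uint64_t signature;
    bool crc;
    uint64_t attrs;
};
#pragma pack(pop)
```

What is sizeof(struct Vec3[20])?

Config: @0: version [1B, align 1] → 1; @1: mtime [1B, align 1] → 2; +6 pad (align 8); @8: offset [8B, align 8] → 16; @16: blocks [2B, align 2] → 18; +6 tail pad (align 8); size 24, align 8
@0: n_entries [40B, align 2] → 40
@40: reserved [24B, align 2] → 64
@64: size [3B, align 1] → 67
+1 pad (align 2)
@68: signature [8B, align 2] → 76
@76: crc [1B, align 1] → 77
+1 pad (align 2)
@78: attrs [8B, align 2] → 86
size 86, align 2
array of 20: 20 × 86 = 1720

1720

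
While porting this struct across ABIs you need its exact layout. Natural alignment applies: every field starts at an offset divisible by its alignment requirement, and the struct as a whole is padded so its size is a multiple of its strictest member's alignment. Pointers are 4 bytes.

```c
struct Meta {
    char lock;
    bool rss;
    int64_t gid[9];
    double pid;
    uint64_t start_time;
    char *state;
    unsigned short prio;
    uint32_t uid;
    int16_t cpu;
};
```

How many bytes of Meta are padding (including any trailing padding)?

10

@0: lock [1B, align 1] → 1
@1: rss [1B, align 1] → 2
+6 pad (align 8)
@8: gid [72B, align 8] → 80
@80: pid [8B, align 8] → 88
@88: start_time [8B, align 8] → 96
@96: state [4B, align 4] → 100
@100: prio [2B, align 2] → 102
+2 pad (align 4)
@104: uid [4B, align 4] → 108
@108: cpu [2B, align 2] → 110
+2 tail pad (align 8)
size 112, align 8
data bytes 102, size 112 → padding 10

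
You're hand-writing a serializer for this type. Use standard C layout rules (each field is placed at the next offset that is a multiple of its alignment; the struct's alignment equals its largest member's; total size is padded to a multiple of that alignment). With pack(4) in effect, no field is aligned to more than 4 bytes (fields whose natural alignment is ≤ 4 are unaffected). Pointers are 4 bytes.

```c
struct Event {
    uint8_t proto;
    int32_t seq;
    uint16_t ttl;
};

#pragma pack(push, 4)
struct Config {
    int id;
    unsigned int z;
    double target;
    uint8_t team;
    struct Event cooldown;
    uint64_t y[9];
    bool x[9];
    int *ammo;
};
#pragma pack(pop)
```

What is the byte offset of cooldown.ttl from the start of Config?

28

Event: 0..1  proto  (1B, 1-aligned); 1..4  -- padding (3B); 4..8  seq  (4B, 4-aligned); 8..10  ttl  (2B, 2-aligned); 10..12  -- tail padding (2B); sizeof = 12, alignof = 4
0..4  id  (4B, 4-aligned)
4..8  z  (4B, 4-aligned)
8..16  target  (8B, 4-aligned)
16..17  team  (1B, 1-aligned)
17..20  -- padding (3B)
20..32  cooldown  (12B, 4-aligned)
within Event: ttl at 8
20 + 8 = 28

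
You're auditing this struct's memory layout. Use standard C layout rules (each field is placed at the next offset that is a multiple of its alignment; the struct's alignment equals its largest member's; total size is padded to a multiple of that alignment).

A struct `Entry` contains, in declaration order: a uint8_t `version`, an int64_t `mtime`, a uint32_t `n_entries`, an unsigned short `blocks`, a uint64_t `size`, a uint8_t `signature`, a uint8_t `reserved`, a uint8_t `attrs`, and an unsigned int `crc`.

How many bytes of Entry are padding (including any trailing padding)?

version at 0 (size 1, align 1) → ends 1
pad 7 to align 8 for mtime
mtime at 8 (size 8, align 8) → ends 16
n_entries at 16 (size 4, align 4) → ends 20
blocks at 20 (size 2, align 2) → ends 22
pad 2 to align 8 for size
size at 24 (size 8, align 8) → ends 32
signature at 32 (size 1, align 1) → ends 33
reserved at 33 (size 1, align 1) → ends 34
attrs at 34 (size 1, align 1) → ends 35
pad 1 to align 4 for crc
crc at 36 (size 4, align 4) → ends 40
total 40 bytes, alignment 8
data bytes 30, size 40 → padding 10

10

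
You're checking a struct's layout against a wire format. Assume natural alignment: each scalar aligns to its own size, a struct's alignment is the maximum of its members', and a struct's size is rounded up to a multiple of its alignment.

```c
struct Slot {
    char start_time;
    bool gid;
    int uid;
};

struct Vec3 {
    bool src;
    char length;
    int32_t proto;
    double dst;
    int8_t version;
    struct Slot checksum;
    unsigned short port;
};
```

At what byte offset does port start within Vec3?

Slot: 0..1  start_time  (1B, 1-aligned); 1..2  gid  (1B, 1-aligned); 2..4  -- padding (2B); 4..8  uid  (4B, 4-aligned); sizeof = 8, alignof = 4
0..1  src  (1B, 1-aligned)
1..2  length  (1B, 1-aligned)
2..4  -- padding (2B)
4..8  proto  (4B, 4-aligned)
8..16  dst  (8B, 8-aligned)
16..17  version  (1B, 1-aligned)
17..20  -- padding (3B)
20..28  checksum  (8B, 4-aligned)
28..30  port  (2B, 2-aligned)

28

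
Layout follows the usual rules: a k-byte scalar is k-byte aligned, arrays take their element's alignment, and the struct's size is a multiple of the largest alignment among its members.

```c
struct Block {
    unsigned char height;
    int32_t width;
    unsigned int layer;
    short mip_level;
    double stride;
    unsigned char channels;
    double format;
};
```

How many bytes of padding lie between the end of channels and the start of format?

7

height at 0 (size 1, align 1) → ends 1
pad 3 to align 4 for width
width at 4 (size 4, align 4) → ends 8
layer at 8 (size 4, align 4) → ends 12
mip_level at 12 (size 2, align 2) → ends 14
pad 2 to align 8 for stride
stride at 16 (size 8, align 8) → ends 24
channels at 24 (size 1, align 1) → ends 25
pad 7 to align 8 for format
format at 32 (size 8, align 8) → ends 40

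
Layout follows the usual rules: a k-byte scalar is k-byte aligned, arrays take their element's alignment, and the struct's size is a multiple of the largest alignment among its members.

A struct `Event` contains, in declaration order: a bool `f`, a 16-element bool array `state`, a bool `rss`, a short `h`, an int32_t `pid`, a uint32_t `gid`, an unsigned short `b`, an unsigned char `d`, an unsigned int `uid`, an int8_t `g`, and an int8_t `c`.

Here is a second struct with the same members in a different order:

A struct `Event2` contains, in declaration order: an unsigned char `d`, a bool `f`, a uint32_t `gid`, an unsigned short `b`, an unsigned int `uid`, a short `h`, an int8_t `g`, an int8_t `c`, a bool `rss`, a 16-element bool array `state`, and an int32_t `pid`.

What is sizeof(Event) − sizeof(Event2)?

-4

@0: f [1B, align 1] → 1
@1: state [16B, align 1] → 17
@17: rss [1B, align 1] → 18
@18: h [2B, align 2] → 20
@20: pid [4B, align 4] → 24
@24: gid [4B, align 4] → 28
@28: b [2B, align 2] → 30
@30: d [1B, align 1] → 31
+1 pad (align 4)
@32: uid [4B, align 4] → 36
@36: g [1B, align 1] → 37
@37: c [1B, align 1] → 38
+2 tail pad (align 4)
size 40, align 4
— Event2 —
@0: d [1B, align 1] → 1
@1: f [1B, align 1] → 2
+2 pad (align 4)
@4: gid [4B, align 4] → 8
@8: b [2B, align 2] → 10
+2 pad (align 4)
@12: uid [4B, align 4] → 16
@16: h [2B, align 2] → 18
@18: g [1B, align 1] → 19
@19: c [1B, align 1] → 20
@20: rss [1B, align 1] → 21
@21: state [16B, align 1] → 37
+3 pad (align 4)
@40: pid [4B, align 4] → 44
size 44, align 4
40 − 44 = -4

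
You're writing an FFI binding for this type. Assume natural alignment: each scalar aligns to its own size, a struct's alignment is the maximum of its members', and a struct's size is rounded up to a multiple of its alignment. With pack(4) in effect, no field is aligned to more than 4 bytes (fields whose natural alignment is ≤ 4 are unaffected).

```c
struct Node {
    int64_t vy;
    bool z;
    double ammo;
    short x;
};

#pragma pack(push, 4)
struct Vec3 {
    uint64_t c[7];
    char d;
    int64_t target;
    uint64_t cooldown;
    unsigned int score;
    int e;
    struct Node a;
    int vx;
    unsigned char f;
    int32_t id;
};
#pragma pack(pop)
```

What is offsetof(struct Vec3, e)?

80

Node: vy at 0 (size 8, align 8) → ends 8; z at 8 (size 1, align 1) → ends 9; pad 7 to align 8 for ammo; ammo at 16 (size 8, align 8) → ends 24; x at 24 (size 2, align 2) → ends 26; tail pad 6 to reach multiple of 8; total 32 bytes, alignment 8
c at 0 (size 56, align 4) → ends 56
d at 56 (size 1, align 1) → ends 57
pad 3 to align 4 for target
target at 60 (size 8, align 4) → ends 68
cooldown at 68 (size 8, align 4) → ends 76
score at 76 (size 4, align 4) → ends 80
e at 80 (size 4, align 4) → ends 84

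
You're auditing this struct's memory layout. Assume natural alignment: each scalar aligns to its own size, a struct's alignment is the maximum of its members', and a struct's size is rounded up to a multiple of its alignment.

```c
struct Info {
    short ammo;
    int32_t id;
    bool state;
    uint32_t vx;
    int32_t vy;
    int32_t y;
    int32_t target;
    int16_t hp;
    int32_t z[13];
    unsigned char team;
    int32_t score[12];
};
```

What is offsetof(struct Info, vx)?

12

@0: ammo [2B, align 2] → 2
+2 pad (align 4)
@4: id [4B, align 4] → 8
@8: state [1B, align 1] → 9
+3 pad (align 4)
@12: vx [4B, align 4] → 16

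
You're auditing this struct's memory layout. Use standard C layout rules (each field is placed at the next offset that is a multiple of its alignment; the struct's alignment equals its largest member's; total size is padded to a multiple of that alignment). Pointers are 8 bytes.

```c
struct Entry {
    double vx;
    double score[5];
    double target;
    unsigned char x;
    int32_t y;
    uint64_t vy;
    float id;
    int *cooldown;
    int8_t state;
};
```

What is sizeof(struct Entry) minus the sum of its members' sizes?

14

vx at 0 (size 8, align 8) → ends 8
score at 8 (size 40, align 8) → ends 48
target at 48 (size 8, align 8) → ends 56
x at 56 (size 1, align 1) → ends 57
pad 3 to align 4 for y
y at 60 (size 4, align 4) → ends 64
vy at 64 (size 8, align 8) → ends 72
id at 72 (size 4, align 4) → ends 76
pad 4 to align 8 for cooldown
cooldown at 80 (size 8, align 8) → ends 88
state at 88 (size 1, align 1) → ends 89
tail pad 7 to reach multiple of 8
total 96 bytes, alignment 8
data bytes 82, size 96 → padding 14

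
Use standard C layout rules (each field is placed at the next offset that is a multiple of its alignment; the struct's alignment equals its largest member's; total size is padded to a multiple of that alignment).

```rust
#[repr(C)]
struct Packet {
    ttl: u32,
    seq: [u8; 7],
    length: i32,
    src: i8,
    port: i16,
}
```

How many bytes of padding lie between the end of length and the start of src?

0

@0: ttl [4B, align 4] → 4
@4: seq [7B, align 1] → 11
+1 pad (align 4)
@12: length [4B, align 4] → 16
@16: src [1B, align 1] → 17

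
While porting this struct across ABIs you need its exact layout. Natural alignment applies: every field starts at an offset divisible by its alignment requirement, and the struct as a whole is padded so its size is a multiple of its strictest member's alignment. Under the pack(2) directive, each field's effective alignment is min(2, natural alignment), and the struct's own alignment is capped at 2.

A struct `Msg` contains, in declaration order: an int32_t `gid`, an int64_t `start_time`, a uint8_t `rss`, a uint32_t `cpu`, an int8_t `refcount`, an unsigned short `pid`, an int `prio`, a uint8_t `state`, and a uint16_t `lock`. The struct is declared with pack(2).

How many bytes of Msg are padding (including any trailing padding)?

@0: gid [4B, align 2] → 4
@4: start_time [8B, align 2] → 12
@12: rss [1B, align 1] → 13
+1 pad (align 2)
@14: cpu [4B, align 2] → 18
@18: refcount [1B, align 1] → 19
+1 pad (align 2)
@20: pid [2B, align 2] → 22
@22: prio [4B, align 2] → 26
@26: state [1B, align 1] → 27
+1 pad (align 2)
@28: lock [2B, align 2] → 30
size 30, align 2
data bytes 27, size 30 → padding 3

3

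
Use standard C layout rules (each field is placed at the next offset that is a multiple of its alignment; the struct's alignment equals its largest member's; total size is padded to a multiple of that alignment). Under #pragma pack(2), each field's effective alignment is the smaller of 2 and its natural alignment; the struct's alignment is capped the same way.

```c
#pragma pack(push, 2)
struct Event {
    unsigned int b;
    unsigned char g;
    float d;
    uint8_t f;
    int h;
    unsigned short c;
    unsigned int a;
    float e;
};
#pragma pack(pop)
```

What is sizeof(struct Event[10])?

@0: b [4B, align 2] → 4
@4: g [1B, align 1] → 5
+1 pad (align 2)
@6: d [4B, align 2] → 10
@10: f [1B, align 1] → 11
+1 pad (align 2)
@12: h [4B, align 2] → 16
@16: c [2B, align 2] → 18
@18: a [4B, align 2] → 22
@22: e [4B, align 2] → 26
size 26, align 2
array of 10: 10 × 26 = 260

260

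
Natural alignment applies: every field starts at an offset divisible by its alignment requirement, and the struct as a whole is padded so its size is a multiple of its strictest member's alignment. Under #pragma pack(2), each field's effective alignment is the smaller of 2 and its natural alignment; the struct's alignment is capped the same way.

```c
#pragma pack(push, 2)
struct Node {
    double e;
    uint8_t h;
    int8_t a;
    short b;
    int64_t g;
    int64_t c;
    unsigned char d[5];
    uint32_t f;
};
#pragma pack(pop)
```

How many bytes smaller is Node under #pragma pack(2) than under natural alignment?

natural layout:
  0..8  e  (8B, 8-aligned)
  8..9  h  (1B, 1-aligned)
  9..10  a  (1B, 1-aligned)
  10..12  b  (2B, 2-aligned)
  12..16  -- padding (4B)
  16..24  g  (8B, 8-aligned)
  24..32  c  (8B, 8-aligned)
  32..37  d  (5B, 1-aligned)
  37..40  -- padding (3B)
  40..44  f  (4B, 4-aligned)
  44..48  -- tail padding (4B)
  sizeof = 48, alignof = 8
packed(2) layout:
  0..8  e  (8B, 2-aligned)
  8..9  h  (1B, 1-aligned)
  9..10  a  (1B, 1-aligned)
  10..12  b  (2B, 2-aligned)
  12..20  g  (8B, 2-aligned)
  20..28  c  (8B, 2-aligned)
  28..33  d  (5B, 1-aligned)
  33..34  -- padding (1B)
  34..38  f  (4B, 2-aligned)
  sizeof = 38, alignof = 2
48 − 38 = 10

10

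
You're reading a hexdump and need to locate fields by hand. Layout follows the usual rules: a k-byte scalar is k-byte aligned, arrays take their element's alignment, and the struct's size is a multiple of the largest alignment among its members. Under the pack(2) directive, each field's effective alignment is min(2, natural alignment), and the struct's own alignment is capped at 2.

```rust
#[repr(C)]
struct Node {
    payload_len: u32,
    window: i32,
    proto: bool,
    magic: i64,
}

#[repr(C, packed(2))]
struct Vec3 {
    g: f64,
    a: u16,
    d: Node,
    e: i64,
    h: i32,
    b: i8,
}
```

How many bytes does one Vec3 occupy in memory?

48

Node: payload_len at 0 (size 4, align 4) → ends 4; window at 4 (size 4, align 4) → ends 8; proto at 8 (size 1, align 1) → ends 9; pad 7 to align 8 for magic; magic at 16 (size 8, align 8) → ends 24; total 24 bytes, alignment 8
g at 0 (size 8, align 2) → ends 8
a at 8 (size 2, align 2) → ends 10
d at 10 (size 24, align 2) → ends 34
e at 34 (size 8, align 2) → ends 42
h at 42 (size 4, align 2) → ends 46
b at 46 (size 1, align 1) → ends 47
tail pad 1 to reach multiple of 2
total 48 bytes, alignment 2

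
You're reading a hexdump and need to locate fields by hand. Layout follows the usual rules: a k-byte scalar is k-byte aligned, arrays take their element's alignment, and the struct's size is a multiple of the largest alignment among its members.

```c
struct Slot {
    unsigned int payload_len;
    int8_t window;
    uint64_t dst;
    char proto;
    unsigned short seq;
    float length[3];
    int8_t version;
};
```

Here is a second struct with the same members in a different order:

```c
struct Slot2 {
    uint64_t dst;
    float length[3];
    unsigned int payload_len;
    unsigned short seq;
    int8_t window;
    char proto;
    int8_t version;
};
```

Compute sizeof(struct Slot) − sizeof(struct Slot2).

8

0..4  payload_len  (4B, 4-aligned)
4..5  window  (1B, 1-aligned)
5..8  -- padding (3B)
8..16  dst  (8B, 8-aligned)
16..17  proto  (1B, 1-aligned)
17..18  -- padding (1B)
18..20  seq  (2B, 2-aligned)
20..32  length  (12B, 4-aligned)
32..33  version  (1B, 1-aligned)
33..40  -- tail padding (7B)
sizeof = 40, alignof = 8
— Slot2 —
0..8  dst  (8B, 8-aligned)
8..20  length  (12B, 4-aligned)
20..24  payload_len  (4B, 4-aligned)
24..26  seq  (2B, 2-aligned)
26..27  window  (1B, 1-aligned)
27..28  proto  (1B, 1-aligned)
28..29  version  (1B, 1-aligned)
29..32  -- tail padding (3B)
sizeof = 32, alignof = 8
40 − 32 = 8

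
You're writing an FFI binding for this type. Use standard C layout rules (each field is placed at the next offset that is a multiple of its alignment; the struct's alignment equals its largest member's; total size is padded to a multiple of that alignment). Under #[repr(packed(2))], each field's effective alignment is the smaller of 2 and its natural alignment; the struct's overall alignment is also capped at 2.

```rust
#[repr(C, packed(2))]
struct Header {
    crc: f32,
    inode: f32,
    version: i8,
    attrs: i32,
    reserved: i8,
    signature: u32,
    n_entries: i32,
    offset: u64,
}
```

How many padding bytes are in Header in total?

0..4  crc  (4B, 2-aligned)
4..8  inode  (4B, 2-aligned)
8..9  version  (1B, 1-aligned)
9..10  -- padding (1B)
10..14  attrs  (4B, 2-aligned)
14..15  reserved  (1B, 1-aligned)
15..16  -- padding (1B)
16..20  signature  (4B, 2-aligned)
20..24  n_entries  (4B, 2-aligned)
24..32  offset  (8B, 2-aligned)
sizeof = 32, alignof = 2
data bytes 30, size 32 → padding 2

2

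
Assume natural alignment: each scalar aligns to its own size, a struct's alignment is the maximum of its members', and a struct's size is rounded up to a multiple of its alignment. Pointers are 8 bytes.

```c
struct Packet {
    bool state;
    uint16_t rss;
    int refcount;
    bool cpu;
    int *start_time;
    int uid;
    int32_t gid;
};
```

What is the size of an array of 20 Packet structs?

640

state at 0 (size 1, align 1) → ends 1
pad 1 to align 2 for rss
rss at 2 (size 2, align 2) → ends 4
refcount at 4 (size 4, align 4) → ends 8
cpu at 8 (size 1, align 1) → ends 9
pad 7 to align 8 for start_time
start_time at 16 (size 8, align 8) → ends 24
uid at 24 (size 4, align 4) → ends 28
gid at 28 (size 4, align 4) → ends 32
total 32 bytes, alignment 8
array of 20: 20 × 32 = 640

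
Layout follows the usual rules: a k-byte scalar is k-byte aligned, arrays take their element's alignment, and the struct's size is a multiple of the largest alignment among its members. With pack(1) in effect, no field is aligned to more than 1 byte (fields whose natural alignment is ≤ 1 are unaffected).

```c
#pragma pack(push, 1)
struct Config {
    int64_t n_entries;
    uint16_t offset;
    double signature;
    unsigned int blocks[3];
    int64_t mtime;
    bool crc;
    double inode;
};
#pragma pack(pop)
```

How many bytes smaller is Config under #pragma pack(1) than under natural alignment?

17

natural layout:
  n_entries at 0 (size 8, align 8) → ends 8
  offset at 8 (size 2, align 2) → ends 10
  pad 6 to align 8 for signature
  signature at 16 (size 8, align 8) → ends 24
  blocks at 24 (size 12, align 4) → ends 36
  pad 4 to align 8 for mtime
  mtime at 40 (size 8, align 8) → ends 48
  crc at 48 (size 1, align 1) → ends 49
  pad 7 to align 8 for inode
  inode at 56 (size 8, align 8) → ends 64
  total 64 bytes, alignment 8
packed(1) layout:
  n_entries at 0 (size 8, align 1) → ends 8
  offset at 8 (size 2, align 1) → ends 10
  signature at 10 (size 8, align 1) → ends 18
  blocks at 18 (size 12, align 1) → ends 30
  mtime at 30 (size 8, align 1) → ends 38
  crc at 38 (size 1, align 1) → ends 39
  inode at 39 (size 8, align 1) → ends 47
  total 47 bytes, alignment 1
64 − 47 = 17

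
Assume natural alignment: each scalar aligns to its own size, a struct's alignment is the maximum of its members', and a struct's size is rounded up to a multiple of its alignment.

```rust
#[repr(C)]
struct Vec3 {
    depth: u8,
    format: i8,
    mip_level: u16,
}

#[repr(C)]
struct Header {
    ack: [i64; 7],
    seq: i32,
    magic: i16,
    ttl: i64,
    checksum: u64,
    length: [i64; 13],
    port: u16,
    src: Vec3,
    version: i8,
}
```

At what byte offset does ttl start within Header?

Vec3: @0: depth [1B, align 1] → 1; @1: format [1B, align 1] → 2; @2: mip_level [2B, align 2] → 4; size 4, align 2
@0: ack [56B, align 8] → 56
@56: seq [4B, align 4] → 60
@60: magic [2B, align 2] → 62
+2 pad (align 8)
@64: ttl [8B, align 8] → 72

64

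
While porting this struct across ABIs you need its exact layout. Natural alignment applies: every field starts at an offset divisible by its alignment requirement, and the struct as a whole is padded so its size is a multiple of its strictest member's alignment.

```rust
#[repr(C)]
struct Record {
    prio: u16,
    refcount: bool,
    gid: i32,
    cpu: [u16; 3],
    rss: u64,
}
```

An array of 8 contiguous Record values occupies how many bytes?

192

prio at 0 (size 2, align 2) → ends 2
refcount at 2 (size 1, align 1) → ends 3
pad 1 to align 4 for gid
gid at 4 (size 4, align 4) → ends 8
cpu at 8 (size 6, align 2) → ends 14
pad 2 to align 8 for rss
rss at 16 (size 8, align 8) → ends 24
total 24 bytes, alignment 8
array of 8: 8 × 24 = 192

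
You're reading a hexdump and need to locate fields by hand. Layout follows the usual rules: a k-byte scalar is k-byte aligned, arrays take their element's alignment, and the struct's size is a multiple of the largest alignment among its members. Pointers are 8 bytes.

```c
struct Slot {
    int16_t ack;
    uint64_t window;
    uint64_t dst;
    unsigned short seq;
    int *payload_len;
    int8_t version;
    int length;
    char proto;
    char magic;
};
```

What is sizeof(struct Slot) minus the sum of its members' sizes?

@0: ack [2B, align 2] → 2
+6 pad (align 8)
@8: window [8B, align 8] → 16
@16: dst [8B, align 8] → 24
@24: seq [2B, align 2] → 26
+6 pad (align 8)
@32: payload_len [8B, align 8] → 40
@40: version [1B, align 1] → 41
+3 pad (align 4)
@44: length [4B, align 4] → 48
@48: proto [1B, align 1] → 49
@49: magic [1B, align 1] → 50
+6 tail pad (align 8)
size 56, align 8
data bytes 35, size 56 → padding 21

21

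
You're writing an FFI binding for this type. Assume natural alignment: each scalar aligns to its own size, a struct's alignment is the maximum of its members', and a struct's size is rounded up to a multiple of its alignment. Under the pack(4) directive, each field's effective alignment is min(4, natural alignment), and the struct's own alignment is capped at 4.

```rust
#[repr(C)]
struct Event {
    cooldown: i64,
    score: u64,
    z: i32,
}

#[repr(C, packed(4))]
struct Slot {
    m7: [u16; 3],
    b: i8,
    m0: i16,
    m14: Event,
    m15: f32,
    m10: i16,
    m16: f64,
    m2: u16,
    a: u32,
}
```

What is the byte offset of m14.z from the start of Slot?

28

Event: 0..8  cooldown  (8B, 8-aligned); 8..16  score  (8B, 8-aligned); 16..20  z  (4B, 4-aligned); 20..24  -- tail padding (4B); sizeof = 24, alignof = 8
0..6  m7  (6B, 2-aligned)
6..7  b  (1B, 1-aligned)
7..8  -- padding (1B)
8..10  m0  (2B, 2-aligned)
10..12  -- padding (2B)
12..36  m14  (24B, 4-aligned)
within Event: z at 16
12 + 16 = 28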